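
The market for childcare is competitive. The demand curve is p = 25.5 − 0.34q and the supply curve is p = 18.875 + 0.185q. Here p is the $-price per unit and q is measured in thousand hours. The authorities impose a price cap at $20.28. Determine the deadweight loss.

$6.63 thousand

Competitive equilibrium: 25.5 − 0.34q = 18.875 + 0.185q → q* = 12.619, p* = 21.2095.
At the ceiling p = 20.28, quantity supplied = (20.28 − 18.875)/0.185 = 7.5946.
Willingness to pay at q' = 7.5946: 25.5 − 0.34·7.5946 = 22.9178.
Δq = 12.619 − 7.5946 = 5.0244; wedge = 22.9178 − 20.28 = 2.6378.
Deadweight loss = ½ × 5.0244 × 2.6378 = $6.63 thousand.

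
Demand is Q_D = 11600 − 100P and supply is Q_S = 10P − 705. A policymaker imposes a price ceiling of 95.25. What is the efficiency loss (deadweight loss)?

In inverse form: demand P = 116 − 0.01Q, supply P = 70.5 + 0.1Q.
Competitive equilibrium: 116 − 0.01Q = 70.5 + 0.1Q → Q* = 413.6364, P* = 111.8636.
At the ceiling P = 95.25, quantity supplied = (95.25 − 70.5)/0.1 = 247.5.
Willingness to pay at Q' = 247.5: 116 − 0.01·247.5 = 113.525.
ΔQ = 413.6364 − 247.5 = 166.1364; wedge = 113.525 − 95.25 = 18.275.
Welfare loss = ½ × 166.1364 × 18.275 = 1518.07.

1518.07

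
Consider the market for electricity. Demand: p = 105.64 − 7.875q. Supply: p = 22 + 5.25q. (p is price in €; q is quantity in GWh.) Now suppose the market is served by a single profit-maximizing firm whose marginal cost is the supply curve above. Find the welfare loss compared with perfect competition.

Competitive equilibrium: 105.64 − 7.875q = 22 + 5.25q → q* = 6.3726, p* = 55.456.
Marginal revenue: MR = 105.64 − 15.75q. Set MR = MC: 105.64 − 15.75q = 22 + 5.25q → q_m = 3.9829.
Price p_m = 105.64 − 7.875·3.9829 = 74.2747; MC(q_m) = 22 + 5.25·3.9829 = 42.9102.
Competitive q* = 6.3726, so Δq = 2.3897; wedge = 74.2747 − 42.9102 = 31.3645.
The triangle = ½ × 2.3897 × 31.3645 = €37.48.

€37.48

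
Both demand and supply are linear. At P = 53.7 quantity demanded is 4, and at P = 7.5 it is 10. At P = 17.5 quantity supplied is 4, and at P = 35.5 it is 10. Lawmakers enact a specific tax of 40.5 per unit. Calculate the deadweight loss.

Demand slope = (7.5 − 53.7)/(10 − 4) = −7.7, so P = 84.5 − 7.7Q.
Supply slope = (35.5 − 17.5)/(10 − 4) = 3, so P = 5.5 + 3Q.
Competitive equilibrium: 84.5 − 7.7Q = 5.5 + 3Q → Q* = 7.3832, P* = 27.6495.
With the tax, the buyer price exceeds the seller price by 40.5: (84.5 − 7.7Q) − (5.5 + 3Q) = 40.5 → Q' = 3.5981.
ΔQ = 7.3832 − 3.5981 = 3.7851; the wedge equals the tax, 40.5.
Welfare loss = ½ × 3.7851 × 40.5 = 76.65.

76.65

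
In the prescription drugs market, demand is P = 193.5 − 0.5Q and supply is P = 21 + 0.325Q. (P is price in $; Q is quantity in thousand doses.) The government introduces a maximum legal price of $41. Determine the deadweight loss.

$8980.84 thousand

Competitive equilibrium: 193.5 − 0.5Q = 21 + 0.325Q → Q* = 209.0909, P* = 88.9545.
At the ceiling P = 41, quantity supplied = (41 − 21)/0.325 = 61.5385.
Willingness to pay at Q' = 61.5385: 193.5 − 0.5·61.5385 = 162.7308.
ΔQ = 209.0909 − 61.5385 = 147.5524; wedge = 162.7308 − 41 = 121.7308.
DWL = ½ × 147.5524 × 121.7308 = $8980.84 thousand.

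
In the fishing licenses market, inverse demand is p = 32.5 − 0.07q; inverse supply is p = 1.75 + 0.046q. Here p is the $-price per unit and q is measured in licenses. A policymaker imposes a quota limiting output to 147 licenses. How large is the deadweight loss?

$808.77

Competitive equilibrium: 32.5 − 0.07q = 1.75 + 0.046q → q* = 265.0862, p* = 13.944.
At q = 147: demand price = 32.5 − 0.07·147 = 22.21; supply price = 1.75 + 0.046·147 = 8.512.
Δq = 265.0862 − 147 = 118.0862; wedge = 22.21 − 8.512 = 13.698.
The triangle = ½ × 118.0862 × 13.698 = $808.77.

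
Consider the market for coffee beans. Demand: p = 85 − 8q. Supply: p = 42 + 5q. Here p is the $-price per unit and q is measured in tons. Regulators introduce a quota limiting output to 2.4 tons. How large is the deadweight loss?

Competitive equilibrium: 85 − 8q = 42 + 5q → q* = 3.3077, p* = 58.5385.
At q = 2.4: demand price = 85 − 8·2.4 = 65.8; supply price = 42 + 5·2.4 = 54.
Δq = 3.3077 − 2.4 = 0.9077; wedge = 65.8 − 54 = 11.8.
Deadweight loss = ½ × 0.9077 × 11.8 = $5.36.

$5.36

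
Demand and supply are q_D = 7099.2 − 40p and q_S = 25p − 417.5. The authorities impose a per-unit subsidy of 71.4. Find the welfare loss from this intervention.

In inverse form: demand p = 177.48 − 0.025q, supply p = 16.7 + 0.04q.
Competitive equilibrium: 177.48 − 0.025q = 16.7 + 0.04q → q* = 2473.5385, p* = 115.6415.
The subsidy lowers effective supply by 71.4: p = 0.04q − 54.7.
New quantity: 177.48 − 0.025q = 0.04q − 54.7 → q' = 3572.
Overproduction Δq = 3572 − 2473.5385 = 1098.4615; wedge = subsidy = 71.4.
Deadweight loss = ½ × 1098.4615 × 71.4 = 39215.08.

39215.08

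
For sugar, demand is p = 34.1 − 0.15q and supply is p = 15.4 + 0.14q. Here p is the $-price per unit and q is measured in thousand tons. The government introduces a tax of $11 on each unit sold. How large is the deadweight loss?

$208.62 thousand

Competitive equilibrium: 34.1 − 0.15q = 15.4 + 0.14q → q* = 64.4828, p* = 24.4276.
With the tax, the buyer price exceeds the seller price by 11: (34.1 − 0.15q) − (15.4 + 0.14q) = 11 → q' = 26.5517.
Δq = 64.4828 − 26.5517 = 37.9311; the wedge equals the tax, 11.
The triangle = ½ × 37.9311 × 11 = $208.62 thousand.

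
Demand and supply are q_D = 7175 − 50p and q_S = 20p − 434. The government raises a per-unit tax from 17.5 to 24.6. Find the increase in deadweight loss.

In inverse form: demand p = 143.5 − 0.02q, supply p = 21.7 + 0.05q.
Competitive equilibrium: 143.5 − 0.02q = 21.7 + 0.05q → q* = 1740, p* = 108.7.
For a per-unit tax t: Δq = t/0.07, so DWL = ½·t·(t/0.07) = t²/0.14.
At t = 17.5: DWL = 2187.5. At t = 24.6: DWL = 4322.571.
Increase = 4322.571 − 2187.5 = 2135.07.

2135.07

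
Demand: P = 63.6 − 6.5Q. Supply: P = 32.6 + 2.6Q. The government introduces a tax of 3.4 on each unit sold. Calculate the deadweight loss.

Competitive equilibrium: 63.6 − 6.5Q = 32.6 + 2.6Q → Q* = 3.4066, P* = 41.4571.
With the tax, the buyer price exceeds the seller price by 3.4: (63.6 − 6.5Q) − (32.6 + 2.6Q) = 3.4 → Q' = 3.033.
ΔQ = 3.4066 − 3.033 = 0.3736; the wedge equals the tax, 3.4.
Deadweight loss = ½ × 0.3736 × 3.4 = 0.64.

0.64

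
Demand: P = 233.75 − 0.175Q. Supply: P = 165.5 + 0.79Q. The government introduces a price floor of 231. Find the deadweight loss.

Competitive equilibrium: 233.75 − 0.175Q = 165.5 + 0.79Q → Q* = 70.7254, P* = 221.3731.
At the floor P = 231, quantity demanded = (233.75 − 231)/0.175 = 15.7143.
Sellers' marginal cost at Q' = 15.7143: 165.5 + 0.79·15.7143 = 177.9143.
ΔQ = 70.7254 − 15.7143 = 55.0111; wedge = 231 − 177.9143 = 53.0857.
DWL = ½ × 55.0111 × 53.0857 = 1460.15.

1460.15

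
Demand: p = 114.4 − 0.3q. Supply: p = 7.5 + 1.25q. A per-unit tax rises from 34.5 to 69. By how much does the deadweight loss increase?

1151.85

Competitive equilibrium: 114.4 − 0.3q = 7.5 + 1.25q → q* = 68.9677, p* = 93.7097.
For a per-unit tax t: Δq = t/1.55, so DWL = ½·t·(t/1.55) = t²/3.1.
At t = 34.5: DWL = 383.952. At t = 69: DWL = 1535.806.
Increase = 1535.806 − 383.952 = 1151.85.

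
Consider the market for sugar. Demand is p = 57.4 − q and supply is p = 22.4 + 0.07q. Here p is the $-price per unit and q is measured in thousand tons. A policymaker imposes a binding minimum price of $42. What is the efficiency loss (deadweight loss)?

$160.31 thousand

Competitive equilibrium: 57.4 − q = 22.4 + 0.07q → q* = 32.7103, p* = 24.6897.
At the floor p = 42, quantity demanded = (57.4 − 42)/1 = 15.4.
Sellers' marginal cost at q' = 15.4: 22.4 + 0.07·15.4 = 23.478.
Δq = 32.7103 − 15.4 = 17.3103; wedge = 42 − 23.478 = 18.522.
Welfare loss = ½ × 17.3103 × 18.522 = $160.31 thousand.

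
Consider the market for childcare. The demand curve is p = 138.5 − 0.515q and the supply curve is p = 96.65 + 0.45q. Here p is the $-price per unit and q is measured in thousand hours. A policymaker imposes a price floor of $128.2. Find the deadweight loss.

Competitive equilibrium: 138.5 − 0.515q = 96.65 + 0.45q → q* = 43.3679, p* = 116.1655.
At the floor p = 128.2, quantity demanded = (138.5 − 128.2)/0.515 = 20.
Sellers' marginal cost at q' = 20: 96.65 + 0.45·20 = 105.65.
Δq = 43.3679 − 20 = 23.3679; wedge = 128.2 − 105.65 = 22.55.
The triangle = ½ × 23.3679 × 22.55 = $263.47 thousand.

$263.47 thousand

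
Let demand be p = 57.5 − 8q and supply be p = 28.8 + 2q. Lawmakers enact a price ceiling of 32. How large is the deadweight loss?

Competitive equilibrium: 57.5 − 8q = 28.8 + 2q → q* = 2.87, p* = 34.54.
At the ceiling p = 32, quantity supplied = (32 − 28.8)/2 = 1.6.
Willingness to pay at q' = 1.6: 57.5 − 8·1.6 = 44.7.
Δq = 2.87 − 1.6 = 1.27; wedge = 44.7 − 32 = 12.7.
DWL = ½ × 1.27 × 12.7 = 8.06.

8.06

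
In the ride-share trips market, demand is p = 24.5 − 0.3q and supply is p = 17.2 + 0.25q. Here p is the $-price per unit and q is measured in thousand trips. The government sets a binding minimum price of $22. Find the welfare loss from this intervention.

Competitive equilibrium: 24.5 − 0.3q = 17.2 + 0.25q → q* = 13.2727, p* = 20.5182.
At the floor p = 22, quantity demanded = (24.5 − 22)/0.3 = 8.3333.
Sellers' marginal cost at q' = 8.3333: 17.2 + 0.25·8.3333 = 19.2833.
Δq = 13.2727 − 8.3333 = 4.9394; wedge = 22 − 19.2833 = 2.7167.
DWL = ½ × 4.9394 × 2.7167 = $6.71 thousand.

$6.71 thousand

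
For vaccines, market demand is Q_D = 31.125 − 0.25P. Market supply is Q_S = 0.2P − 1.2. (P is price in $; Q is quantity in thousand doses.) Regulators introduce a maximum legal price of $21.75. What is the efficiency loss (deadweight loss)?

$451.50 thousand

In inverse form: demand P = 124.5 − 4Q, supply P = 6 + 5Q.
Competitive equilibrium: 124.5 − 4Q = 6 + 5Q → Q* = 13.1667, P* = 71.8333.
At the ceiling P = 21.75, quantity supplied = (21.75 − 6)/5 = 3.15.
Willingness to pay at Q' = 3.15: 124.5 − 4·3.15 = 111.9.
ΔQ = 13.1667 − 3.15 = 10.0167; wedge = 111.9 − 21.75 = 90.15.
The triangle = ½ × 10.0167 × 90.15 = $451.50 thousand.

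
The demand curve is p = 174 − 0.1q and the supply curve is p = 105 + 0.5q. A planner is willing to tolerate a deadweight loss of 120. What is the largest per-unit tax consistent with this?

Competitive equilibrium: 174 − 0.1q = 105 + 0.5q → q* = 115, p* = 162.5.
A tax t gives Δq = t/0.6 and wedge t, so DWL = t²/1.2.
t²/1.2 = 120 → t² = 144 → t = 12.

12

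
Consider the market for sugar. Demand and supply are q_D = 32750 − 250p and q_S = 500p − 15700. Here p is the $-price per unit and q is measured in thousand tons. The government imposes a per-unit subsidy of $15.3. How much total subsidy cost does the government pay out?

In inverse form: demand p = 131 − 0.004q, supply p = 31.4 + 0.002q.
Competitive equilibrium: 131 − 0.004q = 31.4 + 0.002q → q* = 16600, p* = 64.6.
The subsidy lowers effective supply by 15.3: p = 16.1 + 0.002q.
New quantity: 131 − 0.004q = 16.1 + 0.002q → q' = 19150.
Total subsidy cost = 15.3 × 19150 = $292995 thousand.

$292995 thousand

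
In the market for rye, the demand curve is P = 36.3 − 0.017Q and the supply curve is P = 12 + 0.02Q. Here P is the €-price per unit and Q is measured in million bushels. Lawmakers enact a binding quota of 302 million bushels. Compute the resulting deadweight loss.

Competitive equilibrium: 36.3 − 0.017Q = 12 + 0.02Q → Q* = 656.7568, P* = 25.1351.
At Q = 302: demand price = 36.3 − 0.017·302 = 31.166; supply price = 12 + 0.02·302 = 18.04.
ΔQ = 656.7568 − 302 = 354.7568; wedge = 31.166 − 18.04 = 13.126.
DWL = ½ × 354.7568 × 13.126 = €2328.27 million.

€2328.27 million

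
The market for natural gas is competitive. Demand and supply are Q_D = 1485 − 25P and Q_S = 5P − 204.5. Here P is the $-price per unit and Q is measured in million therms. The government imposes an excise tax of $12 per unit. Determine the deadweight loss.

In inverse form: demand P = 59.4 − 0.04Q, supply P = 40.9 + 0.2Q.
Competitive equilibrium: 59.4 − 0.04Q = 40.9 + 0.2Q → Q* = 77.0833, P* = 56.3167.
With the tax, the buyer price exceeds the seller price by 12: (59.4 − 0.04Q) − (40.9 + 0.2Q) = 12 → Q' = 27.0833.
ΔQ = 77.0833 − 27.0833 = 50; the wedge equals the tax, 12.
The triangle = ½ × 50 × 12 = $300 million.

$300 million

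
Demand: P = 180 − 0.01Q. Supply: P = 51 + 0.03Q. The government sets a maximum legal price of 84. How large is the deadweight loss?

90312.50

Competitive equilibrium: 180 − 0.01Q = 51 + 0.03Q → Q* = 3225, P* = 147.75.
At the ceiling P = 84, quantity supplied = (84 − 51)/0.03 = 1100.
Willingness to pay at Q' = 1100: 180 − 0.01·1100 = 169.
ΔQ = 3225 − 1100 = 2125; wedge = 169 − 84 = 85.
Deadweight loss = ½ × 2125 × 85 = 90312.50.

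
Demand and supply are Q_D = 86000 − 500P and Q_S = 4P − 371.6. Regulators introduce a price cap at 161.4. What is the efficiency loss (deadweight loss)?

200.48

In inverse form: demand P = 172 − 0.002Q, supply P = 92.9 + 0.25Q.
Competitive equilibrium: 172 − 0.002Q = 92.9 + 0.25Q → Q* = 313.8889, P* = 171.3722.
At the ceiling P = 161.4, quantity supplied = (161.4 − 92.9)/0.25 = 274.
Willingness to pay at Q' = 274: 172 − 0.002·274 = 171.452.
ΔQ = 313.8889 − 274 = 39.8889; wedge = 171.452 − 161.4 = 10.052.
DWL = ½ × 39.8889 × 10.052 = 200.48.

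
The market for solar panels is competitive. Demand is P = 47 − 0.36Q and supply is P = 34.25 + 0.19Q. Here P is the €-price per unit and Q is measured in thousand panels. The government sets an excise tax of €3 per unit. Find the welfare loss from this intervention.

€8.18 thousand

Competitive equilibrium: 47 − 0.36Q = 34.25 + 0.19Q → Q* = 23.1818, P* = 38.6545.
With the tax, the buyer price exceeds the seller price by 3: (47 − 0.36Q) − (34.25 + 0.19Q) = 3 → Q' = 17.7273.
ΔQ = 23.1818 − 17.7273 = 5.4545; the wedge equals the tax, 3.
Deadweight loss = ½ × 5.4545 × 3 = €8.18 thousand.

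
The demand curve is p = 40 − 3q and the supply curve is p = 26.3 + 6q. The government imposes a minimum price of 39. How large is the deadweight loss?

Competitive equilibrium: 40 − 3q = 26.3 + 6q → q* = 1.5222, p* = 35.4333.
At the floor p = 39, quantity demanded = (40 − 39)/3 = 0.3333.
Sellers' marginal cost at q' = 0.3333: 26.3 + 6·0.3333 = 28.2998.
Δq = 1.5222 − 0.3333 = 1.1889; wedge = 39 − 28.2998 = 10.7002.
Deadweight loss = ½ × 1.1889 × 10.7002 = 6.36.

6.36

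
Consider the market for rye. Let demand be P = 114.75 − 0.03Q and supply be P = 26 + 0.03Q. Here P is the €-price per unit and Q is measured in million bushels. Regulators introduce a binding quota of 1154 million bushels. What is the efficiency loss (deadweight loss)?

€3172 million

Competitive equilibrium: 114.75 − 0.03Q = 26 + 0.03Q → Q* = 1479.1667, P* = 70.375.
At Q = 1154: demand price = 114.75 − 0.03·1154 = 80.13; supply price = 26 + 0.03·1154 = 60.62.
ΔQ = 1479.1667 − 1154 = 325.1667; wedge = 80.13 − 60.62 = 19.51.
The triangle = ½ × 325.1667 × 19.51 = €3172 million.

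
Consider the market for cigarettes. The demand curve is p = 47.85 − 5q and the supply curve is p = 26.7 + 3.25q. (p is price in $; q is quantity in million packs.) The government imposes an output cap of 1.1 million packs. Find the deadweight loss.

$8.84 million

Competitive equilibrium: 47.85 − 5q = 26.7 + 3.25q → q* = 2.5636, p* = 35.0318.
At q = 1.1: demand price = 47.85 − 5·1.1 = 42.35; supply price = 26.7 + 3.25·1.1 = 30.275.
Δq = 2.5636 − 1.1 = 1.4636; wedge = 42.35 − 30.275 = 12.075.
Deadweight loss = ½ × 1.4636 × 12.075 = $8.84 million.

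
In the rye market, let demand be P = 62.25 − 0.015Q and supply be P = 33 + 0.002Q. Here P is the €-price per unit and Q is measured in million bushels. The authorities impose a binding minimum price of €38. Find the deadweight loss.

Competitive equilibrium: 62.25 − 0.015Q = 33 + 0.002Q → Q* = 1720.5882, P* = 36.4412.
At the floor P = 38, quantity demanded = (62.25 − 38)/0.015 = 1616.6667.
Sellers' marginal cost at Q' = 1616.6667: 33 + 0.002·1616.6667 = 36.2333.
ΔQ = 1720.5882 − 1616.6667 = 103.9215; wedge = 38 − 36.2333 = 1.7667.
Welfare loss = ½ × 103.9215 × 1.7667 = €91.80 million.

€91.80 million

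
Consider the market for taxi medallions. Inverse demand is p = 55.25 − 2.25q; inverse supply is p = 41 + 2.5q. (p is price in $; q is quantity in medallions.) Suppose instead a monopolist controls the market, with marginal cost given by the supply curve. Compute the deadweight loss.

Competitive equilibrium: 55.25 − 2.25q = 41 + 2.5q → q* = 3, p* = 48.5.
Marginal revenue: MR = 55.25 − 4.5q. Set MR = MC: 55.25 − 4.5q = 41 + 2.5q → q_m = 2.0357.
Price p_m = 55.25 − 2.25·2.0357 = 50.6697; MC(q_m) = 41 + 2.5·2.0357 = 46.0893.
Competitive q* = 3, so Δq = 0.9643; wedge = 50.6697 − 46.0893 = 4.5804.
Welfare loss = ½ × 0.9643 × 4.5804 = $2.21.

$2.21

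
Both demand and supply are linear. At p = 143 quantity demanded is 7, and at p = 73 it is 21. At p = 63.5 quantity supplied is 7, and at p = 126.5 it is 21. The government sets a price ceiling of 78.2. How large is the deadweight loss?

Demand slope = (73 − 143)/(21 − 7) = −5, so p = 178 − 5q.
Supply slope = (126.5 − 63.5)/(21 − 7) = 4.5, so p = 32 + 4.5q.
Competitive equilibrium: 178 − 5q = 32 + 4.5q → q* = 15.3684, p* = 101.1579.
At the ceiling p = 78.2, quantity supplied = (78.2 − 32)/4.5 = 10.2667.
Willingness to pay at q' = 10.2667: 178 − 5·10.2667 = 126.6665.
Δq = 15.3684 − 10.2667 = 5.1017; wedge = 126.6665 − 78.2 = 48.4665.
Deadweight loss = ½ × 5.1017 × 48.4665 = 123.63.

123.63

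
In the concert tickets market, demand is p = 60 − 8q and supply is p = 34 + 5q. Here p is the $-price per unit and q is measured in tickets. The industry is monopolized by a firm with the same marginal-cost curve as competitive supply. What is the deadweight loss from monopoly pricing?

$3.77

Competitive equilibrium: 60 − 8q = 34 + 5q → q* = 2, p* = 44.
Marginal revenue: MR = 60 − 16q. Set MR = MC: 60 − 16q = 34 + 5q → q_m = 1.2381.
Price p_m = 60 − 8·1.2381 = 50.0952; MC(q_m) = 34 + 5·1.2381 = 40.1905.
Competitive q* = 2, so Δq = 0.7619; wedge = 50.0952 − 40.1905 = 9.9047.
Deadweight loss = ½ × 0.7619 × 9.9047 = $3.77.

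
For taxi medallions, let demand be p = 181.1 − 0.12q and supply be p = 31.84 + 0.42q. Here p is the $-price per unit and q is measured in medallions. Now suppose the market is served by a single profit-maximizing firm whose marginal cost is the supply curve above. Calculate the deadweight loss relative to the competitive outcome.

Competitive equilibrium: 181.1 − 0.12q = 31.84 + 0.42q → q* = 276.4074, p* = 147.9311.
Marginal revenue: MR = 181.1 − 0.24q. Set MR = MC: 181.1 − 0.24q = 31.84 + 0.42q → q_m = 226.1515.
Price p_m = 181.1 − 0.12·226.1515 = 153.9618; MC(q_m) = 31.84 + 0.42·226.1515 = 126.8236.
Competitive q* = 276.4074, so Δq = 50.2559; wedge = 153.9618 − 126.8236 = 27.1382.
Welfare loss = ½ × 50.2559 × 27.1382 = $681.93.

$681.93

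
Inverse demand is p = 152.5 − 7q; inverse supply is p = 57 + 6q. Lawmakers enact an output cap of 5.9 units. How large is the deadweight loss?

13.59

Competitive equilibrium: 152.5 − 7q = 57 + 6q → q* = 7.3462, p* = 101.0769.
At q = 5.9: demand price = 152.5 − 7·5.9 = 111.2; supply price = 57 + 6·5.9 = 92.4.
Δq = 7.3462 − 5.9 = 1.4462; wedge = 111.2 − 92.4 = 18.8.
Deadweight loss = ½ × 1.4462 × 18.8 = 13.59.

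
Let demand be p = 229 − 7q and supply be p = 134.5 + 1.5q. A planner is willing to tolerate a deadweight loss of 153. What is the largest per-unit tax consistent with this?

51

Competitive equilibrium: 229 − 7q = 134.5 + 1.5q → q* = 11.1176, p* = 151.1765.
A tax t gives Δq = t/8.5 and wedge t, so DWL = t²/17.
t²/17 = 153 → t² = 2601 → t = 51.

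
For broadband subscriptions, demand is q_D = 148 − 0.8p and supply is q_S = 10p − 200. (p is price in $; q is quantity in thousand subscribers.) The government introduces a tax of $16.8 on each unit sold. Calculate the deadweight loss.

In inverse form: demand p = 185 − 1.25q, supply p = 20 + 0.1q.
Competitive equilibrium: 185 − 1.25q = 20 + 0.1q → q* = 122.2222, p* = 32.2222.
With the tax, the buyer price exceeds the seller price by 16.8: (185 − 1.25q) − (20 + 0.1q) = 16.8 → q' = 109.7778.
Δq = 122.2222 − 109.7778 = 12.4444; the wedge equals the tax, 16.8.
The triangle = ½ × 12.4444 × 16.8 = $104.53 thousand.

$104.53 thousand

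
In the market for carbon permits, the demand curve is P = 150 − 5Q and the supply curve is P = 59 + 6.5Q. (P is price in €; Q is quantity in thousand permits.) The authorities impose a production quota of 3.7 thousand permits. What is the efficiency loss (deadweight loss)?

Competitive equilibrium: 150 − 5Q = 59 + 6.5Q → Q* = 7.913, P* = 110.4348.
At Q = 3.7: demand price = 150 − 5·3.7 = 131.5; supply price = 59 + 6.5·3.7 = 83.05.
ΔQ = 7.913 − 3.7 = 4.213; wedge = 131.5 − 83.05 = 48.45.
Welfare loss = ½ × 4.213 × 48.45 = €102.06 thousand.

€102.06 thousand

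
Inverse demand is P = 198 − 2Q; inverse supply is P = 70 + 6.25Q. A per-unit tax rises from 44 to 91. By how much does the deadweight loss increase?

Competitive equilibrium: 198 − 2Q = 70 + 6.25Q → Q* = 15.5152, P* = 166.9697.
For a per-unit tax t: ΔQ = t/8.25, so DWL = ½·t·(t/8.25) = t²/16.5.
At t = 44: DWL = 117.333. At t = 91: DWL = 501.879.
Increase = 501.879 − 117.333 = 384.55.

384.55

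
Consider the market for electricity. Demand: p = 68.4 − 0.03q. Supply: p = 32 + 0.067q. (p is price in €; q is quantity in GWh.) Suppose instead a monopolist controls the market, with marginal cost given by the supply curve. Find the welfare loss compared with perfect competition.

€381.10

Competitive equilibrium: 68.4 − 0.03q = 32 + 0.067q → q* = 375.2577, p* = 57.1423.
Marginal revenue: MR = 68.4 − 0.06q. Set MR = MC: 68.4 − 0.06q = 32 + 0.067q → q_m = 286.6142.
Price p_m = 68.4 − 0.03·286.6142 = 59.8016; MC(q_m) = 32 + 0.067·286.6142 = 51.2032.
Competitive q* = 375.2577, so Δq = 88.6435; wedge = 59.8016 − 51.2032 = 8.5984.
The triangle = ½ × 88.6435 × 8.5984 = €381.10.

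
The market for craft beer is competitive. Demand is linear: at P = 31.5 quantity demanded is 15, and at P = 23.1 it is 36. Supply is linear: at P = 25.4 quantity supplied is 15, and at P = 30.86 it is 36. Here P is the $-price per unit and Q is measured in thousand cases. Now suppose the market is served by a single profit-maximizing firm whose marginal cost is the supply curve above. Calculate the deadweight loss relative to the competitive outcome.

Demand slope = (23.1 − 31.5)/(36 − 15) = −0.4, so P = 37.5 − 0.4Q.
Supply slope = (30.86 − 25.4)/(36 − 15) = 0.26, so P = 21.5 + 0.26Q.
Competitive equilibrium: 37.5 − 0.4Q = 21.5 + 0.26Q → Q* = 24.2424, P* = 27.803.
Marginal revenue: MR = 37.5 − 0.8Q. Set MR = MC: 37.5 − 0.8Q = 21.5 + 0.26Q → Q_m = 15.0943.
Price P_m = 37.5 − 0.4·15.0943 = 31.4623; MC(Q_m) = 21.5 + 0.26·15.0943 = 25.4245.
Competitive Q* = 24.2424, so ΔQ = 9.1481; wedge = 31.4623 − 25.4245 = 6.0378.
Deadweight loss = ½ × 9.1481 × 6.0378 = $27.62 thousand.

$27.62 thousand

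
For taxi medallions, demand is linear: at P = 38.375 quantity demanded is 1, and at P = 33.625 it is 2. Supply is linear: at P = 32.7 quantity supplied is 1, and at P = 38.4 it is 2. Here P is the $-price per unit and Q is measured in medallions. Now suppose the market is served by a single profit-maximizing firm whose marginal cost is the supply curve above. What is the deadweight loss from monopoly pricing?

$1.21

Demand slope = (33.625 − 38.375)/(2 − 1) = −4.75, so P = 43.125 − 4.75Q.
Supply slope = (38.4 − 32.7)/(2 − 1) = 5.7, so P = 27 + 5.7Q.
Competitive equilibrium: 43.125 − 4.75Q = 27 + 5.7Q → Q* = 1.5431, P* = 35.7955.
Marginal revenue: MR = 43.125 − 9.5Q. Set MR = MC: 43.125 − 9.5Q = 27 + 5.7Q → Q_m = 1.0609.
Price P_m = 43.125 − 4.75·1.0609 = 38.0857; MC(Q_m) = 27 + 5.7·1.0609 = 33.0471.
Competitive Q* = 1.5431, so ΔQ = 0.4822; wedge = 38.0857 − 33.0471 = 5.0386.
The triangle = ½ × 0.4822 × 5.0386 = $1.21.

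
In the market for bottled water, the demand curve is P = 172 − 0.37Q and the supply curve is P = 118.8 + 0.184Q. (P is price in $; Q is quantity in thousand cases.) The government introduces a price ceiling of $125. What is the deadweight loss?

Competitive equilibrium: 172 − 0.37Q = 118.8 + 0.184Q → Q* = 96.0289, P* = 136.4693.
At the ceiling P = 125, quantity supplied = (125 − 118.8)/0.184 = 33.6957.
Willingness to pay at Q' = 33.6957: 172 − 0.37·33.6957 = 159.5326.
ΔQ = 96.0289 − 33.6957 = 62.3332; wedge = 159.5326 − 125 = 34.5326.
The triangle = ½ × 62.3332 × 34.5326 = $1076.26 thousand.

$1076.26 thousand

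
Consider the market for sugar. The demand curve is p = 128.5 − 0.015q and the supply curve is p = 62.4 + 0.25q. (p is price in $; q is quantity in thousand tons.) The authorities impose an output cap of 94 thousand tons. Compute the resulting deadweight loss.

$3201.16 thousand

Competitive equilibrium: 128.5 − 0.015q = 62.4 + 0.25q → q* = 249.434, p* = 124.7585.
At q = 94: demand price = 128.5 − 0.015·94 = 127.09; supply price = 62.4 + 0.25·94 = 85.9.
Δq = 249.434 − 94 = 155.434; wedge = 127.09 − 85.9 = 41.19.
Welfare loss = ½ × 155.434 × 41.19 = $3201.16 thousand.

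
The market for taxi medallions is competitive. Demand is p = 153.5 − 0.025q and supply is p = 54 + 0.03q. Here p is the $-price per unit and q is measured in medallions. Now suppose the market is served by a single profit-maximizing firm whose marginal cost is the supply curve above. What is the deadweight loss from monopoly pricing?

Competitive equilibrium: 153.5 − 0.025q = 54 + 0.03q → q* = 1809.09091, p* = 108.27273.
Marginal revenue: MR = 153.5 − 0.05q. Set MR = MC: 153.5 − 0.05q = 54 + 0.03q → q_m = 1243.75.
Price p_m = 153.5 − 0.025·1243.75 = 122.40625; MC(q_m) = 54 + 0.03·1243.75 = 91.3125.
Competitive q* = 1809.09091, so Δq = 565.34091; wedge = 122.40625 − 91.3125 = 31.09375.
DWL = ½ × 565.34091 × 31.09375 = $8789.28.

$8789.28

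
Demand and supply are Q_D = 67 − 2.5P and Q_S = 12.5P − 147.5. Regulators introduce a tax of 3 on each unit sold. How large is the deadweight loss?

9.375

In inverse form: demand P = 26.8 − 0.4Q, supply P = 11.8 + 0.08Q.
Competitive equilibrium: 26.8 − 0.4Q = 11.8 + 0.08Q → Q* = 31.25, P* = 14.3.
With the tax, the buyer price exceeds the seller price by 3: (26.8 − 0.4Q) − (11.8 + 0.08Q) = 3 → Q' = 25.
ΔQ = 31.25 − 25 = 6.25; the wedge equals the tax, 3.
Deadweight loss = ½ × 6.25 × 3 = 9.375.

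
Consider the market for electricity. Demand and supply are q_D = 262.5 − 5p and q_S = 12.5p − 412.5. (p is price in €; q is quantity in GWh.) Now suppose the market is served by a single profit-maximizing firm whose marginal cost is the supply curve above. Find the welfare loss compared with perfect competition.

In inverse form: demand p = 52.5 − 0.2q, supply p = 33 + 0.08q.
Competitive equilibrium: 52.5 − 0.2q = 33 + 0.08q → q* = 69.6429, p* = 38.5714.
Marginal revenue: MR = 52.5 − 0.4q. Set MR = MC: 52.5 − 0.4q = 33 + 0.08q → q_m = 40.625.
Price p_m = 52.5 − 0.2·40.625 = 44.375; MC(q_m) = 33 + 0.08·40.625 = 36.25.
Competitive q* = 69.6429, so Δq = 29.0179; wedge = 44.375 − 36.25 = 8.125.
Welfare loss = ½ × 29.0179 × 8.125 = €117.89.

€117.89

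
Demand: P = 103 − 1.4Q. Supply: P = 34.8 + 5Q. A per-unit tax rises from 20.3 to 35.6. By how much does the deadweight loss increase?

66.82

Competitive equilibrium: 103 − 1.4Q = 34.8 + 5Q → Q* = 10.6563, P* = 88.0813.
For a per-unit tax t: ΔQ = t/6.4, so DWL = ½·t·(t/6.4) = t²/12.8.
At t = 20.3: DWL = 32.195. At t = 35.6: DWL = 99.013.
Increase = 99.013 − 32.195 = 66.82.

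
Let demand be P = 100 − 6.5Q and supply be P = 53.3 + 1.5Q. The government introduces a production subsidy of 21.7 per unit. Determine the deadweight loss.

29.43

Competitive equilibrium: 100 − 6.5Q = 53.3 + 1.5Q → Q* = 5.8375, P* = 62.0563.
The subsidy lowers effective supply by 21.7: P = 31.6 + 1.5Q.
New quantity: 100 − 6.5Q = 31.6 + 1.5Q → Q' = 8.55.
Overproduction ΔQ = 8.55 − 5.8375 = 2.7125; wedge = subsidy = 21.7.
Deadweight loss = ½ × 2.7125 × 21.7 = 29.43.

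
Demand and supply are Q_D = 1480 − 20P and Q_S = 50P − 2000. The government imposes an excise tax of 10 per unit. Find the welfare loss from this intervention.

In inverse form: demand P = 74 − 0.05Q, supply P = 40 + 0.02Q.
Competitive equilibrium: 74 − 0.05Q = 40 + 0.02Q → Q* = 485.7143, P* = 49.7143.
With the tax, the buyer price exceeds the seller price by 10: (74 − 0.05Q) − (40 + 0.02Q) = 10 → Q' = 342.8571.
ΔQ = 485.7143 − 342.8571 = 142.8572; the wedge equals the tax, 10.
Deadweight loss = ½ × 142.8572 × 10 = 714.29.

714.29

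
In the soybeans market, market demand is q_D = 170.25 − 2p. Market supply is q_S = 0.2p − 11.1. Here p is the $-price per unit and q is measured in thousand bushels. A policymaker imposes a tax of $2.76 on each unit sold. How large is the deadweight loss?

In inverse form: demand p = 85.125 − 0.5q, supply p = 55.5 + 5q.
Competitive equilibrium: 85.125 − 0.5q = 55.5 + 5q → q* = 5.3864, p* = 82.4318.
With the tax, the buyer price exceeds the seller price by 2.76: (85.125 − 0.5q) − (55.5 + 5q) = 2.76 → q' = 4.8845.
Δq = 5.3864 − 4.8845 = 0.5019; the wedge equals the tax, 2.76.
DWL = ½ × 0.5019 × 2.76 = $0.69 thousand.

$0.69 thousand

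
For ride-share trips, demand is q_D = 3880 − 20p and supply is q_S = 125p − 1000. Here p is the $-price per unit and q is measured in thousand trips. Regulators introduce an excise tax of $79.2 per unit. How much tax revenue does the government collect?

$145837.24 thousand

In inverse form: demand p = 194 − 0.05q, supply p = 8 + 0.008q.
Competitive equilibrium: 194 − 0.05q = 8 + 0.008q → q* = 3206.8966, p* = 33.6552.
With the tax, the buyer price exceeds the seller price by 79.2: (194 − 0.05q) − (8 + 0.008q) = 79.2 → q' = 1841.3793.
Tax revenue = 79.2 × 1841.3793 = $145837.24 thousand.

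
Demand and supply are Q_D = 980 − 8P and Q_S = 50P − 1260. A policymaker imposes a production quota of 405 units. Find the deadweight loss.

In inverse form: demand P = 122.5 − 0.125Q, supply P = 25.2 + 0.02Q.
Competitive equilibrium: 122.5 − 0.125Q = 25.2 + 0.02Q → Q* = 671.0345, P* = 38.6207.
At Q = 405: demand price = 122.5 − 0.125·405 = 71.875; supply price = 25.2 + 0.02·405 = 33.3.
ΔQ = 671.0345 − 405 = 266.0345; wedge = 71.875 − 33.3 = 38.575.
The triangle = ½ × 266.0345 × 38.575 = 5131.14.

5131.14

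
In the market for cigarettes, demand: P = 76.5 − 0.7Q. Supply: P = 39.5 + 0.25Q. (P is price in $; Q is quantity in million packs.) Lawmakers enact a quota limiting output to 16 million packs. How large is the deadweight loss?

$250.13 million

Competitive equilibrium: 76.5 − 0.7Q = 39.5 + 0.25Q → Q* = 38.9474, P* = 49.2368.
At Q = 16: demand price = 76.5 − 0.7·16 = 65.3; supply price = 39.5 + 0.25·16 = 43.5.
ΔQ = 38.9474 − 16 = 22.9474; wedge = 65.3 − 43.5 = 21.8.
Deadweight loss = ½ × 22.9474 × 21.8 = $250.13 million.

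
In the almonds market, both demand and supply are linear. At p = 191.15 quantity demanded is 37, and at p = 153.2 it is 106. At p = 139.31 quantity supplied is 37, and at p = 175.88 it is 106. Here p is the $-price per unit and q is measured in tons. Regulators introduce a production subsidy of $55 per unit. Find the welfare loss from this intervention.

$1400.46

Demand slope = (153.2 − 191.15)/(106 − 37) = −0.55, so p = 211.5 − 0.55q.
Supply slope = (175.88 − 139.31)/(106 − 37) = 0.53, so p = 119.7 + 0.53q.
Competitive equilibrium: 211.5 − 0.55q = 119.7 + 0.53q → q* = 85, p* = 164.75.
The subsidy lowers effective supply by 55: p = 64.7 + 0.53q.
New quantity: 211.5 − 0.55q = 64.7 + 0.53q → q' = 135.9259.
Overproduction Δq = 135.9259 − 85 = 50.9259; wedge = subsidy = 55.
DWL = ½ × 50.9259 × 55 = $1400.46.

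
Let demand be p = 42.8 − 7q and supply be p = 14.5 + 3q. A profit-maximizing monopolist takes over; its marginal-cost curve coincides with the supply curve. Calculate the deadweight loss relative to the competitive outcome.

Competitive equilibrium: 42.8 − 7q = 14.5 + 3q → q* = 2.83, p* = 22.99.
Marginal revenue: MR = 42.8 − 14q. Set MR = MC: 42.8 − 14q = 14.5 + 3q → q_m = 1.6647.
Price p_m = 42.8 − 7·1.6647 = 31.1471; MC(q_m) = 14.5 + 3·1.6647 = 19.4941.
Competitive q* = 2.83, so Δq = 1.1653; wedge = 31.1471 − 19.4941 = 11.653.
DWL = ½ × 1.1653 × 11.653 = 6.79.

6.79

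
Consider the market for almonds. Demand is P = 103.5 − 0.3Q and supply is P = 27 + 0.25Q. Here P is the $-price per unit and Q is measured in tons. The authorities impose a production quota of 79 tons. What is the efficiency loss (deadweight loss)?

$993

Competitive equilibrium: 103.5 − 0.3Q = 27 + 0.25Q → Q* = 139.0909, P* = 61.7727.
At Q = 79: demand price = 103.5 − 0.3·79 = 79.8; supply price = 27 + 0.25·79 = 46.75.
ΔQ = 139.0909 − 79 = 60.0909; wedge = 79.8 − 46.75 = 33.05.
Welfare loss = ½ × 60.0909 × 33.05 = $993.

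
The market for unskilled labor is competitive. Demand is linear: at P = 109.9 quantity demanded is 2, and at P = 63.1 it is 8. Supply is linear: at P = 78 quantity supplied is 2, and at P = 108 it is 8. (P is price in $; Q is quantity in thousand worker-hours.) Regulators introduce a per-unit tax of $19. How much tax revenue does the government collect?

$57.15 thousand

Demand slope = (63.1 − 109.9)/(8 − 2) = −7.8, so P = 125.5 − 7.8Q.
Supply slope = (108 − 78)/(8 − 2) = 5, so P = 68 + 5Q.
Competitive equilibrium: 125.5 − 7.8Q = 68 + 5Q → Q* = 4.4922, P* = 90.4609.
With the tax, the buyer price exceeds the seller price by 19: (125.5 − 7.8Q) − (68 + 5Q) = 19 → Q' = 3.0078.
Tax revenue = 19 × 3.0078 = $57.15 thousand.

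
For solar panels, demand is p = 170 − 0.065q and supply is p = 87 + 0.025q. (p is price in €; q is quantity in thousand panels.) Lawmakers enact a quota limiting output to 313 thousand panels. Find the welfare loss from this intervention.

Competitive equilibrium: 170 − 0.065q = 87 + 0.025q → q* = 922.2222, p* = 110.0556.
At q = 313: demand price = 170 − 0.065·313 = 149.655; supply price = 87 + 0.025·313 = 94.825.
Δq = 922.2222 − 313 = 609.2222; wedge = 149.655 − 94.825 = 54.83.
Deadweight loss = ½ × 609.2222 × 54.83 = €16701.83 thousand.

€16701.83 thousand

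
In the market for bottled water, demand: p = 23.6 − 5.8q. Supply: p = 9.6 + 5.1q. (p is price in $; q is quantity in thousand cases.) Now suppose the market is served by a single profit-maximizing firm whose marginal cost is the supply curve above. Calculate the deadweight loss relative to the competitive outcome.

$1.08 thousand

Competitive equilibrium: 23.6 − 5.8q = 9.6 + 5.1q → q* = 1.2844, p* = 16.1505.
Marginal revenue: MR = 23.6 − 11.6q. Set MR = MC: 23.6 − 11.6q = 9.6 + 5.1q → q_m = 0.8383.
Price p_m = 23.6 − 5.8·0.8383 = 18.7379; MC(q_m) = 9.6 + 5.1·0.8383 = 13.8753.
Competitive q* = 1.2844, so Δq = 0.4461; wedge = 18.7379 − 13.8753 = 4.8626.
Welfare loss = ½ × 0.4461 × 4.8626 = $1.08 thousand.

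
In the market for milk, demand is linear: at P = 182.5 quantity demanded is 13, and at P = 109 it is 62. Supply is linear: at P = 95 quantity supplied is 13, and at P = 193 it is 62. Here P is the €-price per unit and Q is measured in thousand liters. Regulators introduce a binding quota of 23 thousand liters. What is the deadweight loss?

€393.75 thousand

Demand slope = (109 − 182.5)/(62 − 13) = −1.5, so P = 202 − 1.5Q.
Supply slope = (193 − 95)/(62 − 13) = 2, so P = 69 + 2Q.
Competitive equilibrium: 202 − 1.5Q = 69 + 2Q → Q* = 38, P* = 145.
At Q = 23: demand price = 202 − 1.5·23 = 167.5; supply price = 69 + 2·23 = 115.
ΔQ = 38 − 23 = 15; wedge = 167.5 − 115 = 52.5.
Deadweight loss = ½ × 15 × 52.5 = €393.75 thousand.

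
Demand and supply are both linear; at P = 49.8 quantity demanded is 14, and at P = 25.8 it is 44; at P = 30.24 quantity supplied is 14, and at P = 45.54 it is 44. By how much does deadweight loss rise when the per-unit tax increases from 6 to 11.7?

Demand slope = (25.8 − 49.8)/(44 − 14) = −0.8, so P = 61 − 0.8Q.
Supply slope = (45.54 − 30.24)/(44 − 14) = 0.51, so P = 23.1 + 0.51Q.
Competitive equilibrium: 61 − 0.8Q = 23.1 + 0.51Q → Q* = 28.9313, P* = 37.855.
For a per-unit tax t: ΔQ = t/1.31, so DWL = ½·t·(t/1.31) = t²/2.62.
At t = 6: DWL = 13.74. At t = 11.7: DWL = 52.248.
Increase = 52.248 − 13.74 = 38.51.

38.51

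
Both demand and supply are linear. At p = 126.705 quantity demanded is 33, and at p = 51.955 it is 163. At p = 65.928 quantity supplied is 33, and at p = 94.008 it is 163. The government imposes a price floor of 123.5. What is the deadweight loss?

Demand slope = (51.955 − 126.705)/(163 − 33) = −0.575, so p = 145.68 − 0.575q.
Supply slope = (94.008 − 65.928)/(163 − 33) = 0.216, so p = 58.8 + 0.216q.
Competitive equilibrium: 145.68 − 0.575q = 58.8 + 0.216q → q* = 109.8357, p* = 82.5245.
At the floor p = 123.5, quantity demanded = (145.68 − 123.5)/0.575 = 38.5739.
Sellers' marginal cost at q' = 38.5739: 58.8 + 0.216·38.5739 = 67.132.
Δq = 109.8357 − 38.5739 = 71.2618; wedge = 123.5 − 67.132 = 56.368.
Welfare loss = ½ × 71.2618 × 56.368 = 2008.44.

2008.44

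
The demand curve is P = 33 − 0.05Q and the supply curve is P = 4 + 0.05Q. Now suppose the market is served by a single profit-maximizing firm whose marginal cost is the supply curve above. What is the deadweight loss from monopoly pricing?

467.22

Competitive equilibrium: 33 − 0.05Q = 4 + 0.05Q → Q* = 290, P* = 18.5.
Marginal revenue: MR = 33 − 0.1Q. Set MR = MC: 33 − 0.1Q = 4 + 0.05Q → Q_m = 193.3333.
Price P_m = 33 − 0.05·193.3333 = 23.3333; MC(Q_m) = 4 + 0.05·193.3333 = 13.6667.
Competitive Q* = 290, so ΔQ = 96.6667; wedge = 23.3333 − 13.6667 = 9.6666.
DWL = ½ × 96.6667 × 9.6666 = 467.22.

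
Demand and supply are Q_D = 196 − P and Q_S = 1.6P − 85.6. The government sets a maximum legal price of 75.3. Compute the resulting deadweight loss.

In inverse form: demand P = 196 − Q, supply P = 53.5 + 0.625Q.
Competitive equilibrium: 196 − Q = 53.5 + 0.625Q → Q* = 87.6923, P* = 108.3077.
At the ceiling P = 75.3, quantity supplied = (75.3 − 53.5)/0.625 = 34.88.
Willingness to pay at Q' = 34.88: 196 − 1·34.88 = 161.12.
ΔQ = 87.6923 − 34.88 = 52.8123; wedge = 161.12 − 75.3 = 85.82.
The triangle = ½ × 52.8123 × 85.82 = 2266.18.

2266.18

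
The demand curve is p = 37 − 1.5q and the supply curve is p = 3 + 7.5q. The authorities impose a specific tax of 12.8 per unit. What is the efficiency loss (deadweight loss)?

Competitive equilibrium: 37 − 1.5q = 3 + 7.5q → q* = 3.7778, p* = 31.3333.
With the tax, the buyer price exceeds the seller price by 12.8: (37 − 1.5q) − (3 + 7.5q) = 12.8 → q' = 2.3556.
Δq = 3.7778 − 2.3556 = 1.4222; the wedge equals the tax, 12.8.
Welfare loss = ½ × 1.4222 × 12.8 = 9.10.

9.10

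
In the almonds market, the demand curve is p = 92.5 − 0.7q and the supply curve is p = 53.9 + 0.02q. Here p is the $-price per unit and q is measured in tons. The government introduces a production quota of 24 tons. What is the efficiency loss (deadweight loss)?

$315.65

Competitive equilibrium: 92.5 − 0.7q = 53.9 + 0.02q → q* = 53.6111, p* = 54.9722.
At q = 24: demand price = 92.5 − 0.7·24 = 75.7; supply price = 53.9 + 0.02·24 = 54.38.
Δq = 53.6111 − 24 = 29.6111; wedge = 75.7 − 54.38 = 21.32.
The triangle = ½ × 29.6111 × 21.32 = $315.65.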